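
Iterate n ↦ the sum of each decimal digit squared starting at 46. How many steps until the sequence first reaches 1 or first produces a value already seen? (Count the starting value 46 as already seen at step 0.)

46 → 4² + 6² = 52
52 → 5² + 2² = 29
29 → 2² + 9² = 85
85 → 8² + 5² = 89
89 → 8² + 9² = 145
145 → 1² + 4² + 5² = 42
42 → 4² + 2² = 20
20 → 2² + 0² = 4
4 → 4² = 16
16 → 1² + 6² = 37
37 → 3² + 7² = 58
58 → 5² + 8² = 89  — 89 repeats.
That took 12 steps.

12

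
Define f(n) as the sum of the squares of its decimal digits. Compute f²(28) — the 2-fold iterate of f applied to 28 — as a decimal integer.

28 → 2² + 8² = 68
68 → 6² + 8² = 100

100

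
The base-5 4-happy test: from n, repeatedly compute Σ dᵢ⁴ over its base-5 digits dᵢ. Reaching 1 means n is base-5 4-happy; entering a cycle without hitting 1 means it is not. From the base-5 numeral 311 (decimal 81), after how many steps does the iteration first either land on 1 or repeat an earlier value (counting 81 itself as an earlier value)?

8

81 = (3,1,1)_5 → 3⁴ + 1⁴ + 1⁴ = 83
83 = (3,1,3)_5 → 3⁴ + 1⁴ + 3⁴ = 163
163 = (1,1,2,3)_5 → 1⁴ + 1⁴ + 2⁴ + 3⁴ = 99
99 = (3,4,4)_5 → 3⁴ + 4⁴ + 4⁴ = 593
593 = (4,3,3,3)_5 → 4⁴ + 3⁴ + 3⁴ + 3⁴ = 499
499 = (3,4,4,4)_5 → 3⁴ + 4⁴ + 4⁴ + 4⁴ = 849
849 = (1,1,3,4,4)_5 → 1⁴ + 1⁴ + 3⁴ + 4⁴ + 4⁴ = 595
595 = (4,3,4,0)_5 → 4⁴ + 3⁴ + 4⁴ + 0⁴ = 593  — 593 repeats.
That took 8 steps.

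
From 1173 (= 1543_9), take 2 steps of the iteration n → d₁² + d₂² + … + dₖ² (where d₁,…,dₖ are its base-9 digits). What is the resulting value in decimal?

61

1173 = (1,5,4,3)_9 → 1² + 5² + 4² + 3² = 51
51 = (5,6)_9 → 5² + 6² = 61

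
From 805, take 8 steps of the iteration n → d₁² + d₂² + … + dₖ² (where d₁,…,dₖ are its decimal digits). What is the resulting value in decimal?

805 → 8² + 0² + 5² = 89
89 → 8² + 9² = 145
145 → 1² + 4² + 5² = 42
42 → 4² + 2² = 20
20 → 2² + 0² = 4
4 → 4² = 16
16 → 1² + 6² = 37
37 → 3² + 7² = 58

58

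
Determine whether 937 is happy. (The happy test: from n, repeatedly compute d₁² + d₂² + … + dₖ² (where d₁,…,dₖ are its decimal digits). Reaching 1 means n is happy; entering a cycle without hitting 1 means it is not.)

happy

937 → 139
139 → 91
91 → 82
82 → 68
68 → 100
100 → 1  — reached 1.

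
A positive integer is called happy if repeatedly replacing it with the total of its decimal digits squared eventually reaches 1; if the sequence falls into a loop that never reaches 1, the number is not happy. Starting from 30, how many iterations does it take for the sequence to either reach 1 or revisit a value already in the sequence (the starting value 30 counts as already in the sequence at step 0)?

13

30 → 3² + 0² = 9 + 0 = 9
9 → 9² = 81
81 → 8² + 1² = 64 + 1 = 65
65 → 6² + 5² = 36 + 25 = 61
61 → 6² + 1² = 36 + 1 = 37
37 → 3² + 7² = 9 + 49 = 58
58 → 5² + 8² = 25 + 64 = 89
89 → 8² + 9² = 64 + 81 = 145
145 → 1² + 4² + 5² = 1 + 16 + 25 = 42
42 → 4² + 2² = 16 + 4 = 20
20 → 2² + 0² = 4 + 0 = 4
4 → 4² = 16
16 → 1² + 6² = 1 + 36 = 37  — 37 repeats.
That took 13 steps.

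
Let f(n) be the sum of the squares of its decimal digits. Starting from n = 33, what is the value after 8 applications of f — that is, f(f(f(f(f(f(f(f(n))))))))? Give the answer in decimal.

42

33 → 3² + 3² = 18
18 → 1² + 8² = 65
65 → 6² + 5² = 61
61 → 6² + 1² = 37
37 → 3² + 7² = 58
58 → 5² + 8² = 89
89 → 8² + 9² = 145
145 → 1² + 4² + 5² = 42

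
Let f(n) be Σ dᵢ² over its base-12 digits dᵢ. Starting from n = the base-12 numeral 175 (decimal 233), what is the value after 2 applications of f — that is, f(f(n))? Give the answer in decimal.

45

233 = (1,7,5)_12 → 1² + 7² + 5² = 75
75 = (6,3)_12 → 6² + 3² = 45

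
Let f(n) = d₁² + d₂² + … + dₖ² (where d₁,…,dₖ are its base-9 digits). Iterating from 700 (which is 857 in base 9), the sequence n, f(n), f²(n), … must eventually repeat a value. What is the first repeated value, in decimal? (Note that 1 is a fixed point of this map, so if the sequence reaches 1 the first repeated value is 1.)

68

700 = (8,5,7)_9 → 8² + 5² + 7² = 64 + 25 + 49 = 138
138 = (1,6,3)_9 → 1² + 6² + 3² = 1 + 36 + 9 = 46
46 = (5,1)_9 → 5² + 1² = 25 + 1 = 26
26 = (2,8)_9 → 2² + 8² = 4 + 64 = 68
68 = (7,5)_9 → 7² + 5² = 49 + 25 = 74
74 = (8,2)_9 → 8² + 2² = 64 + 4 = 68  — 68 already appeared earlier.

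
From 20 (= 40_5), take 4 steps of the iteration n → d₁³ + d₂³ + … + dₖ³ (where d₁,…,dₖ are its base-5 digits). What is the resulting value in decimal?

20 = (4,0)_5 → 4³ + 0³ = 64 + 0 = 64
64 = (2,2,4)_5 → 2³ + 2³ + 4³ = 8 + 8 + 64 = 80
80 = (3,1,0)_5 → 3³ + 1³ + 0³ = 27 + 1 + 0 = 28
28 = (1,0,3)_5 → 1³ + 0³ + 3³ = 1 + 0 + 27 = 28

28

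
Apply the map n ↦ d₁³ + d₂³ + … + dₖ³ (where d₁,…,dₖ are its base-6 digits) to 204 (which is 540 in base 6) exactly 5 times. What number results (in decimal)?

3

204 = (5,4,0)_6 → 5³ + 4³ + 0³ = 125 + 64 + 0 = 189
189 = (5,1,3)_6 → 5³ + 1³ + 3³ = 125 + 1 + 27 = 153
153 = (4,1,3)_6 → 4³ + 1³ + 3³ = 64 + 1 + 27 = 92
92 = (2,3,2)_6 → 2³ + 3³ + 2³ = 8 + 27 + 8 = 43
43 = (1,1,1)_6 → 1³ + 1³ + 1³ = 1 + 1 + 1 = 3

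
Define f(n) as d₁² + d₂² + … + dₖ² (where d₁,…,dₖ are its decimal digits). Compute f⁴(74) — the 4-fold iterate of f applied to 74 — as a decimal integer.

74 → 7² + 4² = 65
65 → 6² + 5² = 61
61 → 6² + 1² = 37
37 → 3² + 7² = 58

58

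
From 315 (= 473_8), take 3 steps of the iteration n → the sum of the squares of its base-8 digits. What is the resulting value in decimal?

315 = (4,7,3)_8 → 4² + 7² + 3² = 16 + 49 + 9 = 74
74 = (1,1,2)_8 → 1² + 1² + 2² = 1 + 1 + 4 = 6
6 = (6)_8 → 6² = 36

36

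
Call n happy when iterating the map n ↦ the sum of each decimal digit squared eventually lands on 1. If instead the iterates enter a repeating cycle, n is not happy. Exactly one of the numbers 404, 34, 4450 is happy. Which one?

404

404: 404 → 32 → 13 → 10 → 1  — reaches 1 (happy)
34: 34 → 25 → 29 → 85 → 89 → 145 → 42 → 20 → 4 → 16 → 37 → 58 → 89  — repeats 89 (not happy)
4450: 4450 → 57 → 74 → 65 → 61 → 37 → 58 → 89 → 145 → 42 → 20 → 4 → 16 → 37  — repeats 37 (not happy)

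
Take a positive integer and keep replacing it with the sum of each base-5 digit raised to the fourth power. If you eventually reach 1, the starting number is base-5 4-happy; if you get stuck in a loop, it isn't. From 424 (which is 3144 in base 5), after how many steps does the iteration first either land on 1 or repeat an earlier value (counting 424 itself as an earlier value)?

8

424 = (3,1,4,4)_5 → 3⁴ + 1⁴ + 4⁴ + 4⁴ = 594
594 = (4,3,3,4)_5 → 4⁴ + 3⁴ + 3⁴ + 4⁴ = 674
674 = (1,0,1,4,4)_5 → 1⁴ + 0⁴ + 1⁴ + 4⁴ + 4⁴ = 514
514 = (4,0,2,4)_5 → 4⁴ + 0⁴ + 2⁴ + 4⁴ = 528
528 = (4,1,0,3)_5 → 4⁴ + 1⁴ + 0⁴ + 3⁴ = 338
338 = (2,3,2,3)_5 → 2⁴ + 3⁴ + 2⁴ + 3⁴ = 194
194 = (1,2,3,4)_5 → 1⁴ + 2⁴ + 3⁴ + 4⁴ = 354
354 = (2,4,0,4)_5 → 2⁴ + 4⁴ + 0⁴ + 4⁴ = 528  — 528 repeats.
That took 8 steps.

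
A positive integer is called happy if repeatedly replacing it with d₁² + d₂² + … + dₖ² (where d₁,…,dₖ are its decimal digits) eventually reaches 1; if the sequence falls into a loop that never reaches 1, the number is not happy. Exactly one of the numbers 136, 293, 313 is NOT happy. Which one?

136

136: 136 → 46 → 52 → 29 → 85 → 89 → 145 → 42 → 20 → 4 → 16 → 37 → 58 → 89  — repeats 89 (not happy)
293: 293 → 94 → 97 → 130 → 10 → 1  — reaches 1 (happy)
313: 313 → 19 → 82 → 68 → 100 → 1  — reaches 1 (happy)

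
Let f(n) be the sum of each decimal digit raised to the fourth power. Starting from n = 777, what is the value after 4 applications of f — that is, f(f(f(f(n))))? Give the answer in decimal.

777 → 7203
7203 → 2498
2498 → 10929
10929 → 13139

13139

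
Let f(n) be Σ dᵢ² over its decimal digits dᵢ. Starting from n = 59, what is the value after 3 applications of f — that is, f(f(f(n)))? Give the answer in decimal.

59 → 5² + 9² = 106
106 → 1² + 0² + 6² = 37
37 → 3² + 7² = 58

58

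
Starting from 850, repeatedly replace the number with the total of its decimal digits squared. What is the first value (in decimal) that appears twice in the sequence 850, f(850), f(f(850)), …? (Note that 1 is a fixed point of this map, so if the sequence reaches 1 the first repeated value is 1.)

850 → 8² + 5² + 0² = 64 + 25 + 0 = 89
89 → 8² + 9² = 64 + 81 = 145
145 → 1² + 4² + 5² = 1 + 16 + 25 = 42
42 → 4² + 2² = 16 + 4 = 20
20 → 2² + 0² = 4 + 0 = 4
4 → 4² = 16
16 → 1² + 6² = 1 + 36 = 37
37 → 3² + 7² = 9 + 49 = 58
58 → 5² + 8² = 25 + 64 = 89  — 89 already appeared earlier.

89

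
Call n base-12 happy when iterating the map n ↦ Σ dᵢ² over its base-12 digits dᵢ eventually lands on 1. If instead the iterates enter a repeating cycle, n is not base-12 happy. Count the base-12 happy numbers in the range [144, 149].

144: 144 → 1  — base-12 happy
145: 145 → 2 → 4 → 16 → 17 → 26 → 8 → 64 → 41 → 34 → 104 → 128 → 164 → 66 → 61 → 26  — not base-12 happy
146: 146 → 5 → 25 → 5  — not base-12 happy
147: 147 → 10 → 100 → 80 → 100  — not base-12 happy
148: 148 → 17 → 26 → 8 → 64 → 41 → 34 → 104 → 128 → 164 → 66 → 61 → 26  — not base-12 happy
149: 149 → 26 → 8 → 64 → 41 → 34 → 104 → 128 → 164 → 66 → 61 → 26  — not base-12 happy
base-12 happy: 144

1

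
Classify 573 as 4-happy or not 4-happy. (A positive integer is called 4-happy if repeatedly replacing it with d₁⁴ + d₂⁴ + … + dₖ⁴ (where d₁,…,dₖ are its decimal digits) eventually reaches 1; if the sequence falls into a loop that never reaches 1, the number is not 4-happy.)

573 → 3107
3107 → 2483
2483 → 4449
4449 → 7329
7329 → 9059
9059 → 13747
13747 → 5140
5140 → 882
882 → 8208
8208 → 8208  — 8208 already seen; the sequence cycles without reaching 1.

not 4-happy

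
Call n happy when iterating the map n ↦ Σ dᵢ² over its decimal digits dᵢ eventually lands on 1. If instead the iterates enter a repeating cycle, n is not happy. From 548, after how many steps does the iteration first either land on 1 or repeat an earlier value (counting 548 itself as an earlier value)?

12

548 → 5² + 4² + 8² = 105
105 → 1² + 0² + 5² = 26
26 → 2² + 6² = 40
40 → 4² + 0² = 16
16 → 1² + 6² = 37
37 → 3² + 7² = 58
58 → 5² + 8² = 89
89 → 8² + 9² = 145
145 → 1² + 4² + 5² = 42
42 → 4² + 2² = 20
20 → 2² + 0² = 4
4 → 4² = 16  — 16 repeats.
That took 12 steps.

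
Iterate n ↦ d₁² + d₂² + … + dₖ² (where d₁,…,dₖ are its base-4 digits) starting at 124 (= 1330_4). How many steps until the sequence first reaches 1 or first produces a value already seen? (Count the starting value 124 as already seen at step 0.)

124 = (1,3,3,0)_4 → 1² + 3² + 3² + 0² = 19
19 = (1,0,3)_4 → 1² + 0² + 3² = 10
10 = (2,2)_4 → 2² + 2² = 8
8 = (2,0)_4 → 2² + 0² = 4
4 = (1,0)_4 → 1² + 0² = 1  — reached 1.
That took 5 steps.

5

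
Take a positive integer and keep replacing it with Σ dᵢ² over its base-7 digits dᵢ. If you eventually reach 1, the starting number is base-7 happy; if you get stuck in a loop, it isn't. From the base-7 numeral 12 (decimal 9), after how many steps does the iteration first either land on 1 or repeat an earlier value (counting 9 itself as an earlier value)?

3

9 = (1,2)_7 → 5
5 = (5)_7 → 25
25 = (3,4)_7 → 25  — 25 repeats.
That took 3 steps.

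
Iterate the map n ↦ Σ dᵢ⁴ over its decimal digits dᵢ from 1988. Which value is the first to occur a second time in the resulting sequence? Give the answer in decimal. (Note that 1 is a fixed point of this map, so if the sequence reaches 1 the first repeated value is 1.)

13139

1988 → 1⁴ + 9⁴ + 8⁴ + 8⁴ = 1 + 6561 + 4096 + 4096 = 14754
14754 → 1⁴ + 4⁴ + 7⁴ + 5⁴ + 4⁴ = 1 + 256 + 2401 + 625 + 256 = 3539
3539 → 3⁴ + 5⁴ + 3⁴ + 9⁴ = 81 + 625 + 81 + 6561 = 7348
7348 → 7⁴ + 3⁴ + 4⁴ + 8⁴ = 2401 + 81 + 256 + 4096 = 6834
6834 → 6⁴ + 8⁴ + 3⁴ + 4⁴ = 1296 + 4096 + 81 + 256 = 5729
5729 → 5⁴ + 7⁴ + 2⁴ + 9⁴ = 625 + 2401 + 16 + 6561 = 9603
9603 → 9⁴ + 6⁴ + 0⁴ + 3⁴ = 6561 + 1296 + 0 + 81 = 7938
7938 → 7⁴ + 9⁴ + 3⁴ + 8⁴ = 2401 + 6561 + 81 + 4096 = 13139
13139 → 1⁴ + 3⁴ + 1⁴ + 3⁴ + 9⁴ = 1 + 81 + 1 + 81 + 6561 = 6725
6725 → 6⁴ + 7⁴ + 2⁴ + 5⁴ = 1296 + 2401 + 16 + 625 = 4338
4338 → 4⁴ + 3⁴ + 3⁴ + 8⁴ = 256 + 81 + 81 + 4096 = 4514
4514 → 4⁴ + 5⁴ + 1⁴ + 4⁴ = 256 + 625 + 1 + 256 = 1138
1138 → 1⁴ + 1⁴ + 3⁴ + 8⁴ = 1 + 1 + 81 + 4096 = 4179
4179 → 4⁴ + 1⁴ + 7⁴ + 9⁴ = 256 + 1 + 2401 + 6561 = 9219
9219 → 9⁴ + 2⁴ + 1⁴ + 9⁴ = 6561 + 16 + 1 + 6561 = 13139  — 13139 already appeared earlier.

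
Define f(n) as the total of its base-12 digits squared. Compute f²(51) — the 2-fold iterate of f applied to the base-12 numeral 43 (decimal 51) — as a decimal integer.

51 = (4,3)_12 → 4² + 3² = 25
25 = (2,1)_12 → 2² + 1² = 5

5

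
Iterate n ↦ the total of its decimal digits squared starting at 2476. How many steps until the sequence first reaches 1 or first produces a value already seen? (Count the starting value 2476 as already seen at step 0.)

12

2476 → 2² + 4² + 7² + 6² = 105
105 → 1² + 0² + 5² = 26
26 → 2² + 6² = 40
40 → 4² + 0² = 16
16 → 1² + 6² = 37
37 → 3² + 7² = 58
58 → 5² + 8² = 89
89 → 8² + 9² = 145
145 → 1² + 4² + 5² = 42
42 → 4² + 2² = 20
20 → 2² + 0² = 4
4 → 4² = 16  — 16 repeats.
That took 12 steps.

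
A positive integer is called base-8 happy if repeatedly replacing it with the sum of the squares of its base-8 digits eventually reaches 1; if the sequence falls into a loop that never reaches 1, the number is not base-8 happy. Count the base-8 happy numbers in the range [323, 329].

1

323: 323 → 34 → 20 → 20  — not base-8 happy
324: 324 → 41 → 26 → 13 → 26  — not base-8 happy
325: 325 → 50 → 40 → 25 → 10 → 5 → 25  — not base-8 happy
326: 326 → 61 → 74 → 6 → 36 → 32 → 16 → 4 → 16  — not base-8 happy
327: 327 → 74 → 6 → 36 → 32 → 16 → 4 → 16  — not base-8 happy
328: 328 → 26 → 13 → 26  — not base-8 happy
329: 329 → 27 → 18 → 8 → 1  — base-8 happy
base-8 happy: 329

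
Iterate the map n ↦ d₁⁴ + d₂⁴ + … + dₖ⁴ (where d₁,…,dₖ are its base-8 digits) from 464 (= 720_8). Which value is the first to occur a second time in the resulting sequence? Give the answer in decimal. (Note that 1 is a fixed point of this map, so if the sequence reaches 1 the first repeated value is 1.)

1

464 = (7,2,0)_8 → 7⁴ + 2⁴ + 0⁴ = 2401 + 16 + 0 = 2417
2417 = (4,5,6,1)_8 → 4⁴ + 5⁴ + 6⁴ + 1⁴ = 256 + 625 + 1296 + 1 = 2178
2178 = (4,2,0,2)_8 → 4⁴ + 2⁴ + 0⁴ + 2⁴ = 256 + 16 + 0 + 16 = 288
288 = (4,4,0)_8 → 4⁴ + 4⁴ + 0⁴ = 256 + 256 + 0 = 512
512 = (1,0,0,0)_8 → 1⁴ + 0⁴ + 0⁴ + 0⁴ = 1 + 0 + 0 + 0 = 1  — reached the fixed point 1.
1 → 1, so 1 is the first repeated value.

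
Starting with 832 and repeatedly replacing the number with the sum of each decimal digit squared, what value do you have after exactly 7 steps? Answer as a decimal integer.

832 → 8² + 3² + 2² = 64 + 9 + 4 = 77
77 → 7² + 7² = 49 + 49 = 98
98 → 9² + 8² = 81 + 64 = 145
145 → 1² + 4² + 5² = 1 + 16 + 25 = 42
42 → 4² + 2² = 16 + 4 = 20
20 → 2² + 0² = 4 + 0 = 4
4 → 4² = 16

16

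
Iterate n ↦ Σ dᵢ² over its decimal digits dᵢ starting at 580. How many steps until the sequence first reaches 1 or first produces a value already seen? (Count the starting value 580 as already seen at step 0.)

9

580 → 5² + 8² + 0² = 89
89 → 8² + 9² = 145
145 → 1² + 4² + 5² = 42
42 → 4² + 2² = 20
20 → 2² + 0² = 4
4 → 4² = 16
16 → 1² + 6² = 37
37 → 3² + 7² = 58
58 → 5² + 8² = 89  — 89 repeats.
That took 9 steps.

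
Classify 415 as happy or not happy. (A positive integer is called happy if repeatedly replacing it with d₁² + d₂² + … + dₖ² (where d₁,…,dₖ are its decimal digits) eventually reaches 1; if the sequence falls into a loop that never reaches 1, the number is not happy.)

415 → 4² + 1² + 5² = 42
42 → 4² + 2² = 20
20 → 2² + 0² = 4
4 → 4² = 16
16 → 1² + 6² = 37
37 → 3² + 7² = 58
58 → 5² + 8² = 89
89 → 8² + 9² = 145
145 → 1² + 4² + 5² = 42  — 42 already seen; the sequence cycles without reaching 1.

not happy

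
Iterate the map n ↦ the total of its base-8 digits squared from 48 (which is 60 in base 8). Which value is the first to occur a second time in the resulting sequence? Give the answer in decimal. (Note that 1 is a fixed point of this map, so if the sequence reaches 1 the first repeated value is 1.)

16

48 = (6,0)_8 → 6² + 0² = 36
36 = (4,4)_8 → 4² + 4² = 32
32 = (4,0)_8 → 4² + 0² = 16
16 = (2,0)_8 → 2² + 0² = 4
4 = (4)_8 → 4² = 16  — 16 already appeared earlier.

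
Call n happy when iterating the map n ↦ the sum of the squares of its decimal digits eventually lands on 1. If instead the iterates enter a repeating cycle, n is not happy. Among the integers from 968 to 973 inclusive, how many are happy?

2

968: 968 → 181 → 66 → 72 → 53 → 34 → 25 → 29 → 85 → 89 → 145 → 42 → 20 → 4 → 16 → 37 → 58 → 89  — not happy
969: 969 → 198 → 146 → 53 → 34 → 25 → 29 → 85 → 89 → 145 → 42 → 20 → 4 → 16 → 37 → 58 → 89  — not happy
970: 970 → 130 → 10 → 1  — happy
971: 971 → 131 → 11 → 2 → 4 → 16 → 37 → 58 → 89 → 145 → 42 → 20 → 4  — not happy
972: 972 → 134 → 26 → 40 → 16 → 37 → 58 → 89 → 145 → 42 → 20 → 4 → 16  — not happy
973: 973 → 139 → 91 → 82 → 68 → 100 → 1  — happy
happy: 970, 973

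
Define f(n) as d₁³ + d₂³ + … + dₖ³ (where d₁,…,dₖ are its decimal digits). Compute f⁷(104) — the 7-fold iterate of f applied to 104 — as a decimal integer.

104 → 1³ + 0³ + 4³ = 65
65 → 6³ + 5³ = 341
341 → 3³ + 4³ + 1³ = 92
92 → 9³ + 2³ = 737
737 → 7³ + 3³ + 7³ = 713
713 → 7³ + 1³ + 3³ = 371
371 → 3³ + 7³ + 1³ = 371

371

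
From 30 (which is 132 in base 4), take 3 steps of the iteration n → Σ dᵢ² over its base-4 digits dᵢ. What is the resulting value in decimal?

10

30 = (1,3,2)_4 → 14
14 = (3,2)_4 → 13
13 = (3,1)_4 → 10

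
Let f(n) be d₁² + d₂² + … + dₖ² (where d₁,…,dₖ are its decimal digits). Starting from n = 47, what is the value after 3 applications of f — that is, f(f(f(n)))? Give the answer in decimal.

47 → 65
65 → 61
61 → 37

37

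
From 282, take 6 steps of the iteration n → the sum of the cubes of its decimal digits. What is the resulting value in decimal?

282 → 2³ + 8³ + 2³ = 528
528 → 5³ + 2³ + 8³ = 645
645 → 6³ + 4³ + 5³ = 405
405 → 4³ + 0³ + 5³ = 189
189 → 1³ + 8³ + 9³ = 1242
1242 → 1³ + 2³ + 4³ + 2³ = 81

81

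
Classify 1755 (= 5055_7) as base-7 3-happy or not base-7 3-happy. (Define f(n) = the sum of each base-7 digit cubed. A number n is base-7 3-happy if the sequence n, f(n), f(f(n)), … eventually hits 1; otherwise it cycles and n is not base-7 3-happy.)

1755 = (5,0,5,5)_7 → 5³ + 0³ + 5³ + 5³ = 375
375 = (1,0,4,4)_7 → 1³ + 0³ + 4³ + 4³ = 129
129 = (2,4,3)_7 → 2³ + 4³ + 3³ = 99
99 = (2,0,1)_7 → 2³ + 0³ + 1³ = 9
9 = (1,2)_7 → 1³ + 2³ = 9  — 9 already seen; the sequence cycles without reaching 1.

not base-7 3-happy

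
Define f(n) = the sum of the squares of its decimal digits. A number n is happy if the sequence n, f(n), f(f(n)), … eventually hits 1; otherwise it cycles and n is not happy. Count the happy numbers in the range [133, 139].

2

133: 133 → 19 → 82 → 68 → 100 → 1  (reaches 1)
134: 134 → 26 → 40 → 16 → 37 → 58 → 89 → 145 → 42 → 20 → 4 → 16  (repeats 16)
135: 135 → 35 → 34 → 25 → 29 → 85 → 89 → 145 → 42 → 20 → 4 → 16 → 37 → 58 → 89  (repeats 89)
136: 136 → 46 → 52 → 29 → 85 → 89 → 145 → 42 → 20 → 4 → 16 → 37 → 58 → 89  (repeats 89)
137: 137 → 59 → 106 → 37 → 58 → 89 → 145 → 42 → 20 → 4 → 16 → 37  (repeats 37)
138: 138 → 74 → 65 → 61 → 37 → 58 → 89 → 145 → 42 → 20 → 4 → 16 → 37  (repeats 37)
139: 139 → 91 → 82 → 68 → 100 → 1  (reaches 1)
happy: 133, 139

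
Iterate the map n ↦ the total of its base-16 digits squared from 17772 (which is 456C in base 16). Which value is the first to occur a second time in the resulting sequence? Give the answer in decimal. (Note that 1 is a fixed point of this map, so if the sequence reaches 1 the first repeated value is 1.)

169

17772 = (4,5,6,12)_16 → 4² + 5² + 6² + 12² = 221
221 = (13,13)_16 → 13² + 13² = 338
338 = (1,5,2)_16 → 1² + 5² + 2² = 30
30 = (1,14)_16 → 1² + 14² = 197
197 = (12,5)_16 → 12² + 5² = 169
169 = (10,9)_16 → 10² + 9² = 181
181 = (11,5)_16 → 11² + 5² = 146
146 = (9,2)_16 → 9² + 2² = 85
85 = (5,5)_16 → 5² + 5² = 50
50 = (3,2)_16 → 3² + 2² = 13
13 = (13)_16 → 13² = 169  — 169 already appeared earlier.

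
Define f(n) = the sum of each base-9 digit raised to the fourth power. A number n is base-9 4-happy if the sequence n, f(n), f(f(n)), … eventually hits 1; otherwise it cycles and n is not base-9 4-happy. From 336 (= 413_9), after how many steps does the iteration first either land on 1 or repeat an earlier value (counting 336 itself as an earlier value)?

12

336 = (4,1,3)_9 → 4⁴ + 1⁴ + 3⁴ = 256 + 1 + 81 = 338
338 = (4,1,5)_9 → 4⁴ + 1⁴ + 5⁴ = 256 + 1 + 625 = 882
882 = (1,1,8,0)_9 → 1⁴ + 1⁴ + 8⁴ + 0⁴ = 1 + 1 + 4096 + 0 = 4098
4098 = (5,5,5,3)_9 → 5⁴ + 5⁴ + 5⁴ + 3⁴ = 625 + 625 + 625 + 81 = 1956
1956 = (2,6,1,3)_9 → 2⁴ + 6⁴ + 1⁴ + 3⁴ = 16 + 1296 + 1 + 81 = 1394
1394 = (1,8,1,8)_9 → 1⁴ + 8⁴ + 1⁴ + 8⁴ = 1 + 4096 + 1 + 4096 = 8194
8194 = (1,2,2,1,4)_9 → 1⁴ + 2⁴ + 2⁴ + 1⁴ + 4⁴ = 1 + 16 + 16 + 1 + 256 = 290
290 = (3,5,2)_9 → 3⁴ + 5⁴ + 2⁴ = 81 + 625 + 16 = 722
722 = (8,8,2)_9 → 8⁴ + 8⁴ + 2⁴ = 4096 + 4096 + 16 = 8208
8208 = (1,2,2,3,0)_9 → 1⁴ + 2⁴ + 2⁴ + 3⁴ + 0⁴ = 1 + 16 + 16 + 81 + 0 = 114
114 = (1,3,6)_9 → 1⁴ + 3⁴ + 6⁴ = 1 + 81 + 1296 = 1378
1378 = (1,8,0,1)_9 → 1⁴ + 8⁴ + 0⁴ + 1⁴ = 1 + 4096 + 0 + 1 = 4098  — 4098 repeats.
That took 12 steps.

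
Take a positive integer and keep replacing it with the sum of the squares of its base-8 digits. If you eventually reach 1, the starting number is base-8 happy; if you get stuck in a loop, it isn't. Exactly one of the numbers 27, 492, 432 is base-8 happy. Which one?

27

27: 27 → 18 → 8 → 1  — reaches 1 (base-8 happy)
492: 492 → 90 → 14 → 37 → 41 → 26 → 13 → 26  — repeats 26 (not base-8 happy)
432: 432 → 72 → 2 → 4 → 16 → 4  — repeats 4 (not base-8 happy)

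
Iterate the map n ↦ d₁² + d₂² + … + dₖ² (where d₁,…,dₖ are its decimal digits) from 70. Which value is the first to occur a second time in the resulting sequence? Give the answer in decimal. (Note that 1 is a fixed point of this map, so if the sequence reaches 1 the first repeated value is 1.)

1

70 → 7² + 0² = 49
49 → 4² + 9² = 97
97 → 9² + 7² = 130
130 → 1² + 3² + 0² = 10
10 → 1² + 0² = 1  — reached the fixed point 1.
1 → 1, so 1 is the first repeated value.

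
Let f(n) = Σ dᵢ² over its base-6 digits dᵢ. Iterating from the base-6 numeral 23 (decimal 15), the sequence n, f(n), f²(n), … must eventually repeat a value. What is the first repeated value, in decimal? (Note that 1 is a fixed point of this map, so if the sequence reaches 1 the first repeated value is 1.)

13

15 = (2,3)_6 → 2² + 3² = 4 + 9 = 13
13 = (2,1)_6 → 2² + 1² = 4 + 1 = 5
5 = (5)_6 → 5² = 25
25 = (4,1)_6 → 4² + 1² = 16 + 1 = 17
17 = (2,5)_6 → 2² + 5² = 4 + 25 = 29
29 = (4,5)_6 → 4² + 5² = 16 + 25 = 41
41 = (1,0,5)_6 → 1² + 0² + 5² = 1 + 0 + 25 = 26
26 = (4,2)_6 → 4² + 2² = 16 + 4 = 20
20 = (3,2)_6 → 3² + 2² = 9 + 4 = 13  — 13 already appeared earlier.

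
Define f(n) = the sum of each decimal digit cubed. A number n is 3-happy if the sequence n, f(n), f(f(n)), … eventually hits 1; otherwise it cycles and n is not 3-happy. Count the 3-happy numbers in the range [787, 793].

787: 787 → 1198 → 1243 → 100 → 1  — 3-happy
788: 788 → 1367 → 587 → 980 → 1241 → 74 → 407 → 407  — not 3-happy
789: 789 → 1584 → 702 → 351 → 153 → 153  — not 3-happy
790: 790 → 1072 → 352 → 160 → 217 → 352  — not 3-happy
791: 791 → 1073 → 371 → 371  — not 3-happy
792: 792 → 1080 → 513 → 153 → 153  — not 3-happy
793: 793 → 1099 → 1459 → 919 → 1459  — not 3-happy
3-happy: 787

1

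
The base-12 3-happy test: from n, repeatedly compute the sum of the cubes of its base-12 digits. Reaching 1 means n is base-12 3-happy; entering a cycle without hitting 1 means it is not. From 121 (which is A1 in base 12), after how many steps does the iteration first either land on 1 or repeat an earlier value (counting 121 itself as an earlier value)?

4

121 = (10,1)_12 → 1001
1001 = (6,11,5)_12 → 1672
1672 = (11,7,4)_12 → 1738
1738 = (1,0,0,10)_12 → 1001  — 1001 repeats.
That took 4 steps.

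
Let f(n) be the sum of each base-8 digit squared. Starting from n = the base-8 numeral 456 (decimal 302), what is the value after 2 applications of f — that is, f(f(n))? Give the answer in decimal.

27

302 = (4,5,6)_8 → 77
77 = (1,1,5)_8 → 27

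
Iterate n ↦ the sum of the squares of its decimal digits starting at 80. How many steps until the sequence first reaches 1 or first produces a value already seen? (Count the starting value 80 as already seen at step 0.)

80 → 8² + 0² = 64 + 0 = 64
64 → 6² + 4² = 36 + 16 = 52
52 → 5² + 2² = 25 + 4 = 29
29 → 2² + 9² = 4 + 81 = 85
85 → 8² + 5² = 64 + 25 = 89
89 → 8² + 9² = 64 + 81 = 145
145 → 1² + 4² + 5² = 1 + 16 + 25 = 42
42 → 4² + 2² = 16 + 4 = 20
20 → 2² + 0² = 4 + 0 = 4
4 → 4² = 16
16 → 1² + 6² = 1 + 36 = 37
37 → 3² + 7² = 9 + 49 = 58
58 → 5² + 8² = 25 + 64 = 89  — 89 repeats.
That took 13 steps.

13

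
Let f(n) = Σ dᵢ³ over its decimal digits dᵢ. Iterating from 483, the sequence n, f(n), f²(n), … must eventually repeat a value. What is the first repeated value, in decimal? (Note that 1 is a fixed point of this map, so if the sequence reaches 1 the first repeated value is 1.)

153

483 → 4³ + 8³ + 3³ = 64 + 512 + 27 = 603
603 → 6³ + 0³ + 3³ = 216 + 0 + 27 = 243
243 → 2³ + 4³ + 3³ = 8 + 64 + 27 = 99
99 → 9³ + 9³ = 729 + 729 = 1458
1458 → 1³ + 4³ + 5³ + 8³ = 1 + 64 + 125 + 512 = 702
702 → 7³ + 0³ + 2³ = 343 + 0 + 8 = 351
351 → 3³ + 5³ + 1³ = 27 + 125 + 1 = 153
153 → 1³ + 5³ + 3³ = 1 + 125 + 27 = 153  — 153 already appeared earlier.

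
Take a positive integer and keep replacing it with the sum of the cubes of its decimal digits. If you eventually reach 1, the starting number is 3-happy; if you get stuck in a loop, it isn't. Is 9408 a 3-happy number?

9408 → 9³ + 4³ + 0³ + 8³ = 729 + 64 + 0 + 512 = 1305
1305 → 1³ + 3³ + 0³ + 5³ = 1 + 27 + 0 + 125 = 153
153 → 1³ + 5³ + 3³ = 1 + 125 + 27 = 153  — 153 already seen; the sequence cycles without reaching 1.

not 3-happy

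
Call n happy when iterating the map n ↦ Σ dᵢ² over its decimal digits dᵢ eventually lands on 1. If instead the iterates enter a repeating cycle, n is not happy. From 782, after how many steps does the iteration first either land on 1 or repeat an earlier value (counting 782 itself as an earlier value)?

13

782 → 7² + 8² + 2² = 49 + 64 + 4 = 117
117 → 1² + 1² + 7² = 1 + 1 + 49 = 51
51 → 5² + 1² = 25 + 1 = 26
26 → 2² + 6² = 4 + 36 = 40
40 → 4² + 0² = 16 + 0 = 16
16 → 1² + 6² = 1 + 36 = 37
37 → 3² + 7² = 9 + 49 = 58
58 → 5² + 8² = 25 + 64 = 89
89 → 8² + 9² = 64 + 81 = 145
145 → 1² + 4² + 5² = 1 + 16 + 25 = 42
42 → 4² + 2² = 16 + 4 = 20
20 → 2² + 0² = 4 + 0 = 4
4 → 4² = 16  — 16 repeats.
That took 13 steps.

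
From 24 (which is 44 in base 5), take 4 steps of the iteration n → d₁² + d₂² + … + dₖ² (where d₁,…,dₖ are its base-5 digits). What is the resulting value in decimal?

24 = (4,4)_5 → 4² + 4² = 32
32 = (1,1,2)_5 → 1² + 1² + 2² = 6
6 = (1,1)_5 → 1² + 1² = 2
2 = (2)_5 → 2² = 4

4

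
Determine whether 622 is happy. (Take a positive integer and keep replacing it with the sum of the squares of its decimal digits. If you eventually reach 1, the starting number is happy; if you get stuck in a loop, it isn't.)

happy

622 → 44
44 → 32
32 → 13
13 → 10
10 → 1  — reached 1.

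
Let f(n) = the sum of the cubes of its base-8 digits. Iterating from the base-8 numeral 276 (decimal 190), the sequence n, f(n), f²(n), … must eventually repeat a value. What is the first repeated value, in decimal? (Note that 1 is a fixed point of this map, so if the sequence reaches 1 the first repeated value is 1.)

559

190 = (2,7,6)_8 → 567
567 = (1,0,6,7)_8 → 560
560 = (1,0,6,0)_8 → 217
217 = (3,3,1)_8 → 55
55 = (6,7)_8 → 559
559 = (1,0,5,7)_8 → 469
469 = (7,2,5)_8 → 476
476 = (7,3,4)_8 → 434
434 = (6,6,2)_8 → 440
440 = (6,7,0)_8 → 559  — 559 already appeared earlier.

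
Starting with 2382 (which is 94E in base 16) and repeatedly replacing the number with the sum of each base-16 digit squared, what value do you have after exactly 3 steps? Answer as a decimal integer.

197

2382 = (9,4,14)_16 → 9² + 4² + 14² = 81 + 16 + 196 = 293
293 = (1,2,5)_16 → 1² + 2² + 5² = 1 + 4 + 25 = 30
30 = (1,14)_16 → 1² + 14² = 1 + 196 = 197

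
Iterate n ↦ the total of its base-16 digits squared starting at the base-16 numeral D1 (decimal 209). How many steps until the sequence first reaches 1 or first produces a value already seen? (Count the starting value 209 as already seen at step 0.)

10

209 = (13,1)_16 → 170
170 = (10,10)_16 → 200
200 = (12,8)_16 → 208
208 = (13,0)_16 → 169
169 = (10,9)_16 → 181
181 = (11,5)_16 → 146
146 = (9,2)_16 → 85
85 = (5,5)_16 → 50
50 = (3,2)_16 → 13
13 = (13)_16 → 169  — 169 repeats.
That took 10 steps.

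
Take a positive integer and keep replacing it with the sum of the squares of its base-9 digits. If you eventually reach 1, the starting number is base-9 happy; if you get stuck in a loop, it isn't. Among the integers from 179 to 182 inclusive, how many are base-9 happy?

179: 179 → 69 → 85 → 17 → 65 → 53 → 89 → 65  — not base-9 happy
180: 180 → 8 → 64 → 50 → 50  — not base-9 happy
181: 181 → 9 → 1  — base-9 happy
182: 182 → 12 → 10 → 2 → 4 → 16 → 50 → 50  — not base-9 happy
base-9 happy: 181

1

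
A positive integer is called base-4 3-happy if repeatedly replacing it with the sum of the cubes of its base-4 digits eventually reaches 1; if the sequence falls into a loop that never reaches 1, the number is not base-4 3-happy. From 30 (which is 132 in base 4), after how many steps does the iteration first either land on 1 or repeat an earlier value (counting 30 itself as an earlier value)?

3

30 = (1,3,2)_4 → 1³ + 3³ + 2³ = 36
36 = (2,1,0)_4 → 2³ + 1³ + 0³ = 9
9 = (2,1)_4 → 2³ + 1³ = 9  — 9 repeats.
That took 3 steps.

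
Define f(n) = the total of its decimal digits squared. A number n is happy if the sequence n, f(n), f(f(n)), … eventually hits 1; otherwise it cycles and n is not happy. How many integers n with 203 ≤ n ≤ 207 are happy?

1

203: 203 → 13 → 10 → 1  — happy
204: 204 → 20 → 4 → 16 → 37 → 58 → 89 → 145 → 42 → 20  — not happy
205: 205 → 29 → 85 → 89 → 145 → 42 → 20 → 4 → 16 → 37 → 58 → 89  — not happy
206: 206 → 40 → 16 → 37 → 58 → 89 → 145 → 42 → 20 → 4 → 16  — not happy
207: 207 → 53 → 34 → 25 → 29 → 85 → 89 → 145 → 42 → 20 → 4 → 16 → 37 → 58 → 89  — not happy
happy: 203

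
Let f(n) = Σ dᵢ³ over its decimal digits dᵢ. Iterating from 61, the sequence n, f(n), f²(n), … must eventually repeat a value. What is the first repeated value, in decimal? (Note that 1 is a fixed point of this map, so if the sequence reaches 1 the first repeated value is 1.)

61 → 6³ + 1³ = 216 + 1 = 217
217 → 2³ + 1³ + 7³ = 8 + 1 + 343 = 352
352 → 3³ + 5³ + 2³ = 27 + 125 + 8 = 160
160 → 1³ + 6³ + 0³ = 1 + 216 + 0 = 217  — 217 already appeared earlier.

217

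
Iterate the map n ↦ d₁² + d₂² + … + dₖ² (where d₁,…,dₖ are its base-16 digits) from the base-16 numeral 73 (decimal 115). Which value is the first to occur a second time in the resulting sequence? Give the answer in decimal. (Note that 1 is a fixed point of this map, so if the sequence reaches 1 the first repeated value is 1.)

115 = (7,3)_16 → 7² + 3² = 58
58 = (3,10)_16 → 3² + 10² = 109
109 = (6,13)_16 → 6² + 13² = 205
205 = (12,13)_16 → 12² + 13² = 313
313 = (1,3,9)_16 → 1² + 3² + 9² = 91
91 = (5,11)_16 → 5² + 11² = 146
146 = (9,2)_16 → 9² + 2² = 85
85 = (5,5)_16 → 5² + 5² = 50
50 = (3,2)_16 → 3² + 2² = 13
13 = (13)_16 → 13² = 169
169 = (10,9)_16 → 10² + 9² = 181
181 = (11,5)_16 → 11² + 5² = 146  — 146 already appeared earlier.

146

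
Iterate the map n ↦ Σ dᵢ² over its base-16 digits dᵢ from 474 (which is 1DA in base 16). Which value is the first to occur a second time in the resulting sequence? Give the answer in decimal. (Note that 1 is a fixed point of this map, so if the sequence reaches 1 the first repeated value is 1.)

474 = (1,13,10)_16 → 1² + 13² + 10² = 1 + 169 + 100 = 270
270 = (1,0,14)_16 → 1² + 0² + 14² = 1 + 0 + 196 = 197
197 = (12,5)_16 → 12² + 5² = 144 + 25 = 169
169 = (10,9)_16 → 10² + 9² = 100 + 81 = 181
181 = (11,5)_16 → 11² + 5² = 121 + 25 = 146
146 = (9,2)_16 → 9² + 2² = 81 + 4 = 85
85 = (5,5)_16 → 5² + 5² = 25 + 25 = 50
50 = (3,2)_16 → 3² + 2² = 9 + 4 = 13
13 = (13)_16 → 13² = 169  — 169 already appeared earlier.

169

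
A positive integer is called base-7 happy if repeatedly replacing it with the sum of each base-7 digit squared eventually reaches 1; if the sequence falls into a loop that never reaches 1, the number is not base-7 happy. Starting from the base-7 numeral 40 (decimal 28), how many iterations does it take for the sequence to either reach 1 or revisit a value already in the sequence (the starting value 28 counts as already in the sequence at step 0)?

5

28 = (4,0)_7 → 16
16 = (2,2)_7 → 8
8 = (1,1)_7 → 2
2 = (2)_7 → 4
4 = (4)_7 → 16  — 16 repeats.
That took 5 steps.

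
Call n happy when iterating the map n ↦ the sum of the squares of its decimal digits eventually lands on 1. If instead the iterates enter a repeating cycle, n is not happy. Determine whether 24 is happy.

not happy

24 → 2² + 4² = 4 + 16 = 20
20 → 2² + 0² = 4 + 0 = 4
4 → 4² = 16
16 → 1² + 6² = 1 + 36 = 37
37 → 3² + 7² = 9 + 49 = 58
58 → 5² + 8² = 25 + 64 = 89
89 → 8² + 9² = 64 + 81 = 145
145 → 1² + 4² + 5² = 1 + 16 + 25 = 42
42 → 4² + 2² = 16 + 4 = 20  — 20 already seen; the sequence cycles without reaching 1.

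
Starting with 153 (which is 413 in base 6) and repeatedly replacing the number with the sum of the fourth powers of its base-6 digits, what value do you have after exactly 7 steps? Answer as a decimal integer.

153 = (4,1,3)_6 → 4⁴ + 1⁴ + 3⁴ = 338
338 = (1,3,2,2)_6 → 1⁴ + 3⁴ + 2⁴ + 2⁴ = 114
114 = (3,1,0)_6 → 3⁴ + 1⁴ + 0⁴ = 82
82 = (2,1,4)_6 → 2⁴ + 1⁴ + 4⁴ = 273
273 = (1,1,3,3)_6 → 1⁴ + 1⁴ + 3⁴ + 3⁴ = 164
164 = (4,3,2)_6 → 4⁴ + 3⁴ + 2⁴ = 353
353 = (1,3,4,5)_6 → 1⁴ + 3⁴ + 4⁴ + 5⁴ = 963

963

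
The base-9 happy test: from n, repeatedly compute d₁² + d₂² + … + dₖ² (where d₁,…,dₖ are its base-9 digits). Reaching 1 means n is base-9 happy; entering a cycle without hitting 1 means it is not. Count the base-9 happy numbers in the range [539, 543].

2

539: 539 → 125 → 81 → 1  — base-9 happy
540: 540 → 72 → 64 → 50 → 50  — not base-9 happy
541: 541 → 73 → 65 → 53 → 89 → 65  — not base-9 happy
542: 542 → 76 → 80 → 128 → 30 → 18 → 4 → 16 → 50 → 50  — not base-9 happy
543: 543 → 81 → 1  — base-9 happy
base-9 happy: 539, 543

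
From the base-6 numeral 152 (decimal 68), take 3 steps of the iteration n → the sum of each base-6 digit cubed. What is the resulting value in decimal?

99

68 = (1,5,2)_6 → 1³ + 5³ + 2³ = 1 + 125 + 8 = 134
134 = (3,4,2)_6 → 3³ + 4³ + 2³ = 27 + 64 + 8 = 99
99 = (2,4,3)_6 → 2³ + 4³ + 3³ = 8 + 64 + 27 = 99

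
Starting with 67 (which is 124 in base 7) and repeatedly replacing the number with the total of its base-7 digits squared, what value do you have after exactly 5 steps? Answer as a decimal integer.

25

67 = (1,2,4)_7 → 1² + 2² + 4² = 1 + 4 + 16 = 21
21 = (3,0)_7 → 3² + 0² = 9 + 0 = 9
9 = (1,2)_7 → 1² + 2² = 1 + 4 = 5
5 = (5)_7 → 5² = 25
25 = (3,4)_7 → 3² + 4² = 9 + 16 = 25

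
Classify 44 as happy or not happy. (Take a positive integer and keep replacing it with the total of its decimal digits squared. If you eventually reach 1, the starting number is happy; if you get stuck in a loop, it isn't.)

happy

44 → 4² + 4² = 32
32 → 3² + 2² = 13
13 → 1² + 3² = 10
10 → 1² + 0² = 1  — reached 1.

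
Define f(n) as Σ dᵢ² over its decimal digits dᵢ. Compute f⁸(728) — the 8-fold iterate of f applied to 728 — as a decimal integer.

728 → 7² + 2² + 8² = 49 + 4 + 64 = 117
117 → 1² + 1² + 7² = 1 + 1 + 49 = 51
51 → 5² + 1² = 25 + 1 = 26
26 → 2² + 6² = 4 + 36 = 40
40 → 4² + 0² = 16 + 0 = 16
16 → 1² + 6² = 1 + 36 = 37
37 → 3² + 7² = 9 + 49 = 58
58 → 5² + 8² = 25 + 64 = 89

89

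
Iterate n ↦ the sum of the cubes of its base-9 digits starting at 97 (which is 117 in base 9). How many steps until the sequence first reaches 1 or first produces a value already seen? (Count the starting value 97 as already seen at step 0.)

97 = (1,1,7)_9 → 1³ + 1³ + 7³ = 1 + 1 + 343 = 345
345 = (4,2,3)_9 → 4³ + 2³ + 3³ = 64 + 8 + 27 = 99
99 = (1,2,0)_9 → 1³ + 2³ + 0³ = 1 + 8 + 0 = 9
9 = (1,0)_9 → 1³ + 0³ = 1 + 0 = 1  — reached 1.
That took 4 steps.

4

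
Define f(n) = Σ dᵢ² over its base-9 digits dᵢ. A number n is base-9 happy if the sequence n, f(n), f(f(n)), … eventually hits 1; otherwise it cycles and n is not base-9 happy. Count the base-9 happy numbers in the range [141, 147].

1

141: 141 → 73 → 65 → 53 → 89 → 65  (repeats 65)
142: 142 → 86 → 26 → 68 → 74 → 68  (repeats 68)
143: 143 → 101 → 9 → 1  (reaches 1)
144: 144 → 50 → 50  (repeats 50)
145: 145 → 51 → 61 → 85 → 17 → 65 → 53 → 89 → 65  (repeats 65)
146: 146 → 54 → 36 → 16 → 50 → 50  (repeats 50)
147: 147 → 59 → 61 → 85 → 17 → 65 → 53 → 89 → 65  (repeats 65)
base-9 happy: 143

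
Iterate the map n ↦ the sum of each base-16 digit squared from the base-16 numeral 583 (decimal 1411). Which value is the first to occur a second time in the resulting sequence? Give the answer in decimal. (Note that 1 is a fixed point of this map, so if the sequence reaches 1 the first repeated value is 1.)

1

1411 = (5,8,3)_16 → 5² + 8² + 3² = 98
98 = (6,2)_16 → 6² + 2² = 40
40 = (2,8)_16 → 2² + 8² = 68
68 = (4,4)_16 → 4² + 4² = 32
32 = (2,0)_16 → 2² + 0² = 4
4 = (4)_16 → 4² = 16
16 = (1,0)_16 → 1² + 0² = 1  — reached the fixed point 1.
1 → 1, so 1 is the first repeated value.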